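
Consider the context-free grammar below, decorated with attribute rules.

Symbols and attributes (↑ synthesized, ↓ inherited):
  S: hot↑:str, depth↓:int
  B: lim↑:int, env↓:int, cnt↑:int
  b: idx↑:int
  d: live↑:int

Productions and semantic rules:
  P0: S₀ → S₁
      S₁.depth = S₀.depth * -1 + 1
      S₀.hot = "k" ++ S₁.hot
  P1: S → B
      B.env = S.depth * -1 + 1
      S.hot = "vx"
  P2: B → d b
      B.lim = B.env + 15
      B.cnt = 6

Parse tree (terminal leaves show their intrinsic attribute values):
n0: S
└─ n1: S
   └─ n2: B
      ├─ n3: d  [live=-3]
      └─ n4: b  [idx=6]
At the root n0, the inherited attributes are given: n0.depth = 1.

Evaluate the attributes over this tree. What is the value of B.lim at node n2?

16

1. n0.depth = 1  [given at root]
2. n1.depth = 0  [S₀.depth * -1 + 1]
3. n2.env = 1  [S.depth * -1 + 1]
4. n3.live = -3  [terminal]
5. n4.idx = 6  [terminal]
6. n2.lim = 16  [B.env + 15]
7. n2.cnt = 6  [6]
8. n1.hot = "vx"  ["vx"]
9. n0.hot = "kvx"  ["k" ++ S₁.hot]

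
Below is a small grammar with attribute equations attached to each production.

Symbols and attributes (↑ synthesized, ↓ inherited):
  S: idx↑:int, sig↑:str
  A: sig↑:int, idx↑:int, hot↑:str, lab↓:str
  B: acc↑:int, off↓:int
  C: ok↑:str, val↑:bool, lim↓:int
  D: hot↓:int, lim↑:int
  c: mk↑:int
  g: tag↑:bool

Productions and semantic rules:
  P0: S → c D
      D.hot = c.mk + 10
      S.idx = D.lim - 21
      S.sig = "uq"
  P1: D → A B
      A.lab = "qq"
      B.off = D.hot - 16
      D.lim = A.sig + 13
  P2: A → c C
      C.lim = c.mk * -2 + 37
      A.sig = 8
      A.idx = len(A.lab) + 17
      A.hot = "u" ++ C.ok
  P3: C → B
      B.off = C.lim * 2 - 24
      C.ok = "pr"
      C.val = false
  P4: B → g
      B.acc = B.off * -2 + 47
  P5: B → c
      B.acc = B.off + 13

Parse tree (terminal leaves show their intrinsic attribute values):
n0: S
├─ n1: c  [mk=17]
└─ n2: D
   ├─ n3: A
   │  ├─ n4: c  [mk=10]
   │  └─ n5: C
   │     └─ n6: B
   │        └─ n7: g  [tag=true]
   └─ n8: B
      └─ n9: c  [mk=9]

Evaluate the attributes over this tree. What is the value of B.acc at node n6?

27

1. n1.mk = 17  [terminal]
2. n2.hot = 27  [c.mk + 10]
3. n3.lab = "qq"  ["qq"]
4. n4.mk = 10  [terminal]
5. n5.lim = 17  [c.mk * -2 + 37]
6. n6.off = 10  [C.lim * 2 - 24]
7. n7.tag = true  [terminal]
8. n6.acc = 27  [B.off * -2 + 47]
9. n5.ok = "pr"  ["pr"]
10. n5.val = false  [false]
11. n3.sig = 8  [8]
12. n3.idx = 19  [len(A.lab) + 17]
13. n3.hot = "upr"  ["u" ++ C.ok]
14. n8.off = 11  [D.hot - 16]
15. n9.mk = 9  [terminal]
16. n8.acc = 24  [B.off + 13]
17. n2.lim = 21  [A.sig + 13]
18. n0.idx = 0  [D.lim - 21]
19. n0.sig = "uq"  ["uq"]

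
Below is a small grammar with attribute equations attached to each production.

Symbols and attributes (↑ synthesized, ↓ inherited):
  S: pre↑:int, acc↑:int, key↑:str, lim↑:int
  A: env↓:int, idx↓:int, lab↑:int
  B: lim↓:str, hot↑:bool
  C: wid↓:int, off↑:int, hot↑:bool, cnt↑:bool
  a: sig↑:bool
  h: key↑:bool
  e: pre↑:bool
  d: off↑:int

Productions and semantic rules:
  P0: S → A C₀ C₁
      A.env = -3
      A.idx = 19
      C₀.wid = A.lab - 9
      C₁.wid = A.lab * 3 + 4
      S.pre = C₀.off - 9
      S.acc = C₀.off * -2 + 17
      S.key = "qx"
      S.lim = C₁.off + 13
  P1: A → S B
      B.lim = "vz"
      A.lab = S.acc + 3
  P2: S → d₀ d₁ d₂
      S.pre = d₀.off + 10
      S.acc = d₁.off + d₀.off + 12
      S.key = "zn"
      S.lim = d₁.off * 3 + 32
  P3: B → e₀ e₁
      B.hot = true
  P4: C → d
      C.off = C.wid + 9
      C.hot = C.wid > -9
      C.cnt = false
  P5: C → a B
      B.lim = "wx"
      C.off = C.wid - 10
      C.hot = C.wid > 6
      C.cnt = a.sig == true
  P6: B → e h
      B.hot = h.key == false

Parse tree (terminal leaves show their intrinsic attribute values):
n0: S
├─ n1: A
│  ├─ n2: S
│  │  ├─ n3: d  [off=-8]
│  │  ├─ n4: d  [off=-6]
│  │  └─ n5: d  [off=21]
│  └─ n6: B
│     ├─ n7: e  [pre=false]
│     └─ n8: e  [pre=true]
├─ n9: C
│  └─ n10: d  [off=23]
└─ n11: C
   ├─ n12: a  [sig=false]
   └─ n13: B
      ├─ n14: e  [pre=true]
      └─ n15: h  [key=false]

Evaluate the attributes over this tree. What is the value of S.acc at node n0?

1. n1.env = -3  [-3]
2. n1.idx = 19  [19]
3. n3.off = -8  [terminal]
4. n4.off = -6  [terminal]
5. n5.off = 21  [terminal]
6. n2.pre = 2  [d₀.off + 10]
7. n2.acc = -2  [d₁.off + d₀.off + 12]
8. n2.key = "zn"  ["zn"]
9. n2.lim = 14  [d₁.off * 3 + 32]
10. n6.lim = "vz"  ["vz"]
11. n7.pre = false  [terminal]
12. n8.pre = true  [terminal]
13. n6.hot = true  [true]
14. n1.lab = 1  [S.acc + 3]
15. n9.wid = -8  [A.lab - 9]
16. n10.off = 23  [terminal]
17. n9.off = 1  [C.wid + 9]
18. n9.hot = true  [C.wid > -9]
19. n9.cnt = false  [false]
20. n11.wid = 7  [A.lab * 3 + 4]
21. n12.sig = false  [terminal]
22. n13.lim = "wx"  ["wx"]
23. n14.pre = true  [terminal]
24. n15.key = false  [terminal]
25. n13.hot = true  [h.key == false]
26. n11.off = -3  [C.wid - 10]
27. n11.hot = true  [C.wid > 6]
28. n11.cnt = false  [a.sig == true]
29. n0.pre = -8  [C₀.off - 9]
30. n0.acc = 15  [C₀.off * -2 + 17]
31. n0.key = "qx"  ["qx"]
32. n0.lim = 10  [C₁.off + 13]

15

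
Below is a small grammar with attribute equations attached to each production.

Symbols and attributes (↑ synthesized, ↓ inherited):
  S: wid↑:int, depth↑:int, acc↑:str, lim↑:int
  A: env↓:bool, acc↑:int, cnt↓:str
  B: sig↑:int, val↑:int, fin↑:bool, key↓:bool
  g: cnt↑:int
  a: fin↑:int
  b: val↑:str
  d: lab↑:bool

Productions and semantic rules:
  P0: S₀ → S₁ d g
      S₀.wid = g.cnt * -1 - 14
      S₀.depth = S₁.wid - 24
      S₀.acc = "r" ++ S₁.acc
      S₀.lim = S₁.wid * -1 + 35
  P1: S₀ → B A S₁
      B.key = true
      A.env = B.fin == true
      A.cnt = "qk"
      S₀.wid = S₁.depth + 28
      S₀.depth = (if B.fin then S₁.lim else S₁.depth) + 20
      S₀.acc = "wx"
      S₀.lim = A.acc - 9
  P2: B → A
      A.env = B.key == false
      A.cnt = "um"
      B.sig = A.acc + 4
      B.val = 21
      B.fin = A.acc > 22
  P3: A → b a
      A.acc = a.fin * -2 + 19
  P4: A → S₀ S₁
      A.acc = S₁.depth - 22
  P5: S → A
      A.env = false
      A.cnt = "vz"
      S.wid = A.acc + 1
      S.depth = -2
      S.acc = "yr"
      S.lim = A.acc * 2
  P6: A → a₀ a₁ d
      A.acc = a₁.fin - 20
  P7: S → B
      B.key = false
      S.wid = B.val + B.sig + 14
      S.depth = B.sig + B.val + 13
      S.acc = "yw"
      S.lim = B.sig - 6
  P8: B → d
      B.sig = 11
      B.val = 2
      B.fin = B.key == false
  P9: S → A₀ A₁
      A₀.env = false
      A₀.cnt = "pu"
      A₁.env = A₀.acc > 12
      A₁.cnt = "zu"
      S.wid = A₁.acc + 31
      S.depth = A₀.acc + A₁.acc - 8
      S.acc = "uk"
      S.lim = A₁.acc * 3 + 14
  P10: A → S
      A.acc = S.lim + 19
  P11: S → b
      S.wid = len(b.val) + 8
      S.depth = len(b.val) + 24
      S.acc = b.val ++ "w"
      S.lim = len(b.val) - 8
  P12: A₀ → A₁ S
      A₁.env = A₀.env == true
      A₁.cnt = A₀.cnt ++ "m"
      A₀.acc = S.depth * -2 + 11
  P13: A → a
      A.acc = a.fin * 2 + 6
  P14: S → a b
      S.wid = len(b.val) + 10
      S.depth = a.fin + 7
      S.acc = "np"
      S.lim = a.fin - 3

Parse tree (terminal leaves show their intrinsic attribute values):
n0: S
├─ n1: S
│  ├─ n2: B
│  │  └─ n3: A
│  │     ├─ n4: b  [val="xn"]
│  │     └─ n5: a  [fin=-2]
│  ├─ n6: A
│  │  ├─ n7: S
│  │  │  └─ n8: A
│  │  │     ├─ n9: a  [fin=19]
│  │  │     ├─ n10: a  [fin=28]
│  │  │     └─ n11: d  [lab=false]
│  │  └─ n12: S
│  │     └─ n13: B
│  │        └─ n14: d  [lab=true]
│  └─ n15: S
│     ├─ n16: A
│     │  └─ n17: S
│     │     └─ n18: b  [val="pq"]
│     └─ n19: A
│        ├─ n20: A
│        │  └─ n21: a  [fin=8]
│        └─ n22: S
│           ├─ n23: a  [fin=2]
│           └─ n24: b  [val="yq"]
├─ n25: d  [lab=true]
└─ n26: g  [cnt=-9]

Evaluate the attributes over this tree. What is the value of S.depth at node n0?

1. n2.key = true  [true]
2. n3.env = false  [B.key == false]
3. n3.cnt = "um"  ["um"]
4. n4.val = "xn"  [terminal]
5. n5.fin = -2  [terminal]
6. n3.acc = 23  [a.fin * -2 + 19]
7. n2.sig = 27  [A.acc + 4]
8. n2.val = 21  [21]
9. n2.fin = true  [A.acc > 22]
10. n6.env = true  [B.fin == true]
11. n6.cnt = "qk"  ["qk"]
12. n8.env = false  [false]
13. n8.cnt = "vz"  ["vz"]
14. n9.fin = 19  [terminal]
15. n10.fin = 28  [terminal]
16. n11.lab = false  [terminal]
17. n8.acc = 8  [a₁.fin - 20]
18. n7.wid = 9  [A.acc + 1]
19. n7.depth = -2  [-2]
20. n7.acc = "yr"  ["yr"]
21. n7.lim = 16  [A.acc * 2]
22. n13.key = false  [false]
23. n14.lab = true  [terminal]
24. n13.sig = 11  [11]
25. n13.val = 2  [2]
26. n13.fin = true  [B.key == false]
27. n12.wid = 27  [B.val + B.sig + 14]
28. n12.depth = 26  [B.sig + B.val + 13]
29. n12.acc = "yw"  ["yw"]
30. n12.lim = 5  [B.sig - 6]
31. n6.acc = 4  [S₁.depth - 22]
32. n16.env = false  [false]
33. n16.cnt = "pu"  ["pu"]
34. n18.val = "pq"  [terminal]
35. n17.wid = 10  [len(b.val) + 8]
36. n17.depth = 26  [len(b.val) + 24]
37. n17.acc = "pqw"  [b.val ++ "w"]
38. n17.lim = -6  [len(b.val) - 8]
39. n16.acc = 13  [S.lim + 19]
40. n19.env = true  [A₀.acc > 12]
41. n19.cnt = "zu"  ["zu"]
42. n20.env = true  [A₀.env == true]
43. n20.cnt = "zum"  [A₀.cnt ++ "m"]
44. n21.fin = 8  [terminal]
45. n20.acc = 22  [a.fin * 2 + 6]
46. n23.fin = 2  [terminal]
47. n24.val = "yq"  [terminal]
48. n22.wid = 12  [len(b.val) + 10]
49. n22.depth = 9  [a.fin + 7]
50. n22.acc = "np"  ["np"]
51. n22.lim = -1  [a.fin - 3]
52. n19.acc = -7  [S.depth * -2 + 11]
53. n15.wid = 24  [A₁.acc + 31]
54. n15.depth = -2  [A₀.acc + A₁.acc - 8]
55. n15.acc = "uk"  ["uk"]
56. n15.lim = -7  [A₁.acc * 3 + 14]
57. n1.wid = 26  [S₁.depth + 28]
58. n1.depth = 13  [(if B.fin then S₁.lim else S₁.depth) + 20]
59. n1.acc = "wx"  ["wx"]
60. n1.lim = -5  [A.acc - 9]
61. n25.lab = true  [terminal]
62. n26.cnt = -9  [terminal]
63. n0.wid = -5  [g.cnt * -1 - 14]
64. n0.depth = 2  [S₁.wid - 24]
65. n0.acc = "rwx"  ["r" ++ S₁.acc]
66. n0.lim = 9  [S₁.wid * -1 + 35]

2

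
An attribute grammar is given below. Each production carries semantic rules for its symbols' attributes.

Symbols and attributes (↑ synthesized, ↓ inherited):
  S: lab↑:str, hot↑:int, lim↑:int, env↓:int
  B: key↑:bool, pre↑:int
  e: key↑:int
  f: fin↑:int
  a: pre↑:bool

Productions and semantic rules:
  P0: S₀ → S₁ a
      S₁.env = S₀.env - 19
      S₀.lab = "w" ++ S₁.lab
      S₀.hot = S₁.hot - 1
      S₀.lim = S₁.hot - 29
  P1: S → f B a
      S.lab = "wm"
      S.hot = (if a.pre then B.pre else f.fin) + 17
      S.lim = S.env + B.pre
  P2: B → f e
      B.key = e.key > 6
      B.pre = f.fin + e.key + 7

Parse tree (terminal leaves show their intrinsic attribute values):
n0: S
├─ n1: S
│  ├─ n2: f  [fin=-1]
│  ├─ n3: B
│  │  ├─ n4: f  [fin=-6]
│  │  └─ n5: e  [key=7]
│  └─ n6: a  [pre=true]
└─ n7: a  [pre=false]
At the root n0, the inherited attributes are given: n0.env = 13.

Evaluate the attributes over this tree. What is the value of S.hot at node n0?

1. n0.env = 13  [given at root]
2. n1.env = -6  [S₀.env - 19]
3. n2.fin = -1  [terminal]
4. n4.fin = -6  [terminal]
5. n5.key = 7  [terminal]
6. n3.key = true  [e.key > 6]
7. n3.pre = 8  [f.fin + e.key + 7]
8. n6.pre = true  [terminal]
9. n1.lab = "wm"  ["wm"]
10. n1.hot = 25  [(if a.pre then B.pre else f.fin) + 17]
11. n1.lim = 2  [S.env + B.pre]
12. n7.pre = false  [terminal]
13. n0.lab = "wwm"  ["w" ++ S₁.lab]
14. n0.hot = 24  [S₁.hot - 1]
15. n0.lim = -4  [S₁.hot - 29]

24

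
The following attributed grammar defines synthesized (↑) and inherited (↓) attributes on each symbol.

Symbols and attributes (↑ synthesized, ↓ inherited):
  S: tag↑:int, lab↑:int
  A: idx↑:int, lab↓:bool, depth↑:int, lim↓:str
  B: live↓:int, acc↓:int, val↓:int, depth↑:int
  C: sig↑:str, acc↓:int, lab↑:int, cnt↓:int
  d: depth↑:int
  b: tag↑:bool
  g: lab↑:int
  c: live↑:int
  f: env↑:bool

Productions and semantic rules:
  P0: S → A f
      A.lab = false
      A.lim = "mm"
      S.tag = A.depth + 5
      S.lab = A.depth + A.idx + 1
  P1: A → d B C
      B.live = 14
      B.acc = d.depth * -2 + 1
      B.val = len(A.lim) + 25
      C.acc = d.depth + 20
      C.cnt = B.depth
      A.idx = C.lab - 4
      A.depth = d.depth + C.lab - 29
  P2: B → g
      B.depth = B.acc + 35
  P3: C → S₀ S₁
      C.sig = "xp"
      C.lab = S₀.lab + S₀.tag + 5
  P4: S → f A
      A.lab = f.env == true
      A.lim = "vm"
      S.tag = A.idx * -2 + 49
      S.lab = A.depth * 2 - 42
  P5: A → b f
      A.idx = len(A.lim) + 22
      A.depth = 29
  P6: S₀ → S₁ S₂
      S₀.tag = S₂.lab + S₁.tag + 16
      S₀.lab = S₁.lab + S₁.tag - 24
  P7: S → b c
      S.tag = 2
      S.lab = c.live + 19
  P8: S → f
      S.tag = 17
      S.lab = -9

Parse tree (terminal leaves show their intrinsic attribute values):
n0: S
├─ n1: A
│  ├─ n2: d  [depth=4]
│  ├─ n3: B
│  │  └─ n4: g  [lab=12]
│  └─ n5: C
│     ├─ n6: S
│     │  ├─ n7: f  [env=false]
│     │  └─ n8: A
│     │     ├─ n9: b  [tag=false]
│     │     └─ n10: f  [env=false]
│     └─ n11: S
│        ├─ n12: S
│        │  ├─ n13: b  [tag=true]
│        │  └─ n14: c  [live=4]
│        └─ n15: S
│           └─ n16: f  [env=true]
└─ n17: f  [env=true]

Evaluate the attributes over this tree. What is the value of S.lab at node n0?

16

1. n1.lab = false  [false]
2. n1.lim = "mm"  ["mm"]
3. n2.depth = 4  [terminal]
4. n3.live = 14  [14]
5. n3.acc = -7  [d.depth * -2 + 1]
6. n3.val = 27  [len(A.lim) + 25]
7. n4.lab = 12  [terminal]
8. n3.depth = 28  [B.acc + 35]
9. n5.acc = 24  [d.depth + 20]
10. n5.cnt = 28  [B.depth]
11. n7.env = false  [terminal]
12. n8.lab = false  [f.env == true]
13. n8.lim = "vm"  ["vm"]
14. n9.tag = false  [terminal]
15. n10.env = false  [terminal]
16. n8.idx = 24  [len(A.lim) + 22]
17. n8.depth = 29  [29]
18. n6.tag = 1  [A.idx * -2 + 49]
19. n6.lab = 16  [A.depth * 2 - 42]
20. n13.tag = true  [terminal]
21. n14.live = 4  [terminal]
22. n12.tag = 2  [2]
23. n12.lab = 23  [c.live + 19]
24. n16.env = true  [terminal]
25. n15.tag = 17  [17]
26. n15.lab = -9  [-9]
27. n11.tag = 9  [S₂.lab + S₁.tag + 16]
28. n11.lab = 1  [S₁.lab + S₁.tag - 24]
29. n5.sig = "xp"  ["xp"]
30. n5.lab = 22  [S₀.lab + S₀.tag + 5]
31. n1.idx = 18  [C.lab - 4]
32. n1.depth = -3  [d.depth + C.lab - 29]
33. n17.env = true  [terminal]
34. n0.tag = 2  [A.depth + 5]
35. n0.lab = 16  [A.depth + A.idx + 1]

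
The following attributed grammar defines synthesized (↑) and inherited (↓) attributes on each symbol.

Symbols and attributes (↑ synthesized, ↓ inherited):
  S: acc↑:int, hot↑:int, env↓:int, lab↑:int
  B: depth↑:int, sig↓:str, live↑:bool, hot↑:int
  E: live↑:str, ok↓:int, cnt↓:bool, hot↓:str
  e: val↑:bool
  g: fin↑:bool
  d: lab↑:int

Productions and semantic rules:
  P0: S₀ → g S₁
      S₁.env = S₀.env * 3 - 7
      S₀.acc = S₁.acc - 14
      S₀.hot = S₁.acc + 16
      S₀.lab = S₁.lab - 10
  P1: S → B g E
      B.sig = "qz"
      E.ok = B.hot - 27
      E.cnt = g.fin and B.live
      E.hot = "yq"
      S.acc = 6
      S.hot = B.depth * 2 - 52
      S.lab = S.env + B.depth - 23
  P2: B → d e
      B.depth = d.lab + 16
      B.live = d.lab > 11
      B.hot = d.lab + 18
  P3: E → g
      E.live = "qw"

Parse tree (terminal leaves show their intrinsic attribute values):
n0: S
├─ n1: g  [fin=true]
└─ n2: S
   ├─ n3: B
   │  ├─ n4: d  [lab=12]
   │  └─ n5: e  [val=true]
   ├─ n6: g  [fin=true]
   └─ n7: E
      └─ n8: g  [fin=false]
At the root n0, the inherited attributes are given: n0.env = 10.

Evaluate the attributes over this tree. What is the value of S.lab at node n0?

18

1. n0.env = 10  [given at root]
2. n1.fin = true  [terminal]
3. n2.env = 23  [S₀.env * 3 - 7]
4. n3.sig = "qz"  ["qz"]
5. n4.lab = 12  [terminal]
6. n5.val = true  [terminal]
7. n3.depth = 28  [d.lab + 16]
8. n3.live = true  [d.lab > 11]
9. n3.hot = 30  [d.lab + 18]
10. n6.fin = true  [terminal]
11. n7.ok = 3  [B.hot - 27]
12. n7.cnt = true  [g.fin and B.live]
13. n7.hot = "yq"  ["yq"]
14. n8.fin = false  [terminal]
15. n7.live = "qw"  ["qw"]
16. n2.acc = 6  [6]
17. n2.hot = 4  [B.depth * 2 - 52]
18. n2.lab = 28  [S.env + B.depth - 23]
19. n0.acc = -8  [S₁.acc - 14]
20. n0.hot = 22  [S₁.acc + 16]
21. n0.lab = 18  [S₁.lab - 10]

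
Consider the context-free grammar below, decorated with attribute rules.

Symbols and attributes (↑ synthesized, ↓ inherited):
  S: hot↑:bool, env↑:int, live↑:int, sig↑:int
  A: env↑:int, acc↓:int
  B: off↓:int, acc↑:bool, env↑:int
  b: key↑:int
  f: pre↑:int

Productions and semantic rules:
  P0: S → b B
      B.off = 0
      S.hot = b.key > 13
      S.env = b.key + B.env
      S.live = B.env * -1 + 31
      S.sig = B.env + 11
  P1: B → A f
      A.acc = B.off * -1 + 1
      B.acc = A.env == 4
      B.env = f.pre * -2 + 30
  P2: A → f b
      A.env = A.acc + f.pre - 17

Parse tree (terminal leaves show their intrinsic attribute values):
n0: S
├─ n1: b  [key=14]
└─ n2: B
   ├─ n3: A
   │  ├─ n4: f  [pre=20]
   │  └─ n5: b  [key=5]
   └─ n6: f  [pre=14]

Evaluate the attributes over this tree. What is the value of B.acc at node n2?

true

1. n1.key = 14  [terminal]
2. n2.off = 0  [0]
3. n3.acc = 1  [B.off * -1 + 1]
4. n4.pre = 20  [terminal]
5. n5.key = 5  [terminal]
6. n3.env = 4  [A.acc + f.pre - 17]
7. n6.pre = 14  [terminal]
8. n2.acc = true  [A.env == 4]
9. n2.env = 2  [f.pre * -2 + 30]
10. n0.hot = true  [b.key > 13]
11. n0.env = 16  [b.key + B.env]
12. n0.live = 29  [B.env * -1 + 31]
13. n0.sig = 13  [B.env + 11]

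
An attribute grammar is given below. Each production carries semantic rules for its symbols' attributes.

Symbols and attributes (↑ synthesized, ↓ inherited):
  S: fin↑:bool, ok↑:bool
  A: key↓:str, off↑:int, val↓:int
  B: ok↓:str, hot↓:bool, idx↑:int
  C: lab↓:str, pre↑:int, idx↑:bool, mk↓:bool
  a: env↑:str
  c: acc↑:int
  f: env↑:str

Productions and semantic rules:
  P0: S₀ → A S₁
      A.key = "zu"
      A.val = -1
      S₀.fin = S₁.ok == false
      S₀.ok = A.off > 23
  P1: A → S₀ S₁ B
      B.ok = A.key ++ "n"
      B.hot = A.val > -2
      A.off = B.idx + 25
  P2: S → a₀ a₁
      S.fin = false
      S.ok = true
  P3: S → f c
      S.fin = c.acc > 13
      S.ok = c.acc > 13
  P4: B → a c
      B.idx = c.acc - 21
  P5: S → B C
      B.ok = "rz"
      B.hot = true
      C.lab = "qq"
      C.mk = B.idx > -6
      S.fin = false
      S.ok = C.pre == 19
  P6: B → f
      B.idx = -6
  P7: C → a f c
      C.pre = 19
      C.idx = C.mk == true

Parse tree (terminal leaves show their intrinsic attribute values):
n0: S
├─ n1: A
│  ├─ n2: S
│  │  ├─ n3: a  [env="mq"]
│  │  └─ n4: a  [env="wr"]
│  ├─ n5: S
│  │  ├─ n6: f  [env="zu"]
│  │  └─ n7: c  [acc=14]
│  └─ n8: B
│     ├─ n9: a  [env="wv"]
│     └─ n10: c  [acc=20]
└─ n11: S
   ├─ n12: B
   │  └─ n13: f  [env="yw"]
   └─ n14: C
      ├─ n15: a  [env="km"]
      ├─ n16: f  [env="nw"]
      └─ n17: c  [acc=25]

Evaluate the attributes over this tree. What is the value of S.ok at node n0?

1. n1.key = "zu"  ["zu"]
2. n1.val = -1  [-1]
3. n3.env = "mq"  [terminal]
4. n4.env = "wr"  [terminal]
5. n2.fin = false  [false]
6. n2.ok = true  [true]
7. n6.env = "zu"  [terminal]
8. n7.acc = 14  [terminal]
9. n5.fin = true  [c.acc > 13]
10. n5.ok = true  [c.acc > 13]
11. n8.ok = "zun"  [A.key ++ "n"]
12. n8.hot = true  [A.val > -2]
13. n9.env = "wv"  [terminal]
14. n10.acc = 20  [terminal]
15. n8.idx = -1  [c.acc - 21]
16. n1.off = 24  [B.idx + 25]
17. n12.ok = "rz"  ["rz"]
18. n12.hot = true  [true]
19. n13.env = "yw"  [terminal]
20. n12.idx = -6  [-6]
21. n14.lab = "qq"  ["qq"]
22. n14.mk = false  [B.idx > -6]
23. n15.env = "km"  [terminal]
24. n16.env = "nw"  [terminal]
25. n17.acc = 25  [terminal]
26. n14.pre = 19  [19]
27. n14.idx = false  [C.mk == true]
28. n11.fin = false  [false]
29. n11.ok = true  [C.pre == 19]
30. n0.fin = false  [S₁.ok == false]
31. n0.ok = true  [A.off > 23]

true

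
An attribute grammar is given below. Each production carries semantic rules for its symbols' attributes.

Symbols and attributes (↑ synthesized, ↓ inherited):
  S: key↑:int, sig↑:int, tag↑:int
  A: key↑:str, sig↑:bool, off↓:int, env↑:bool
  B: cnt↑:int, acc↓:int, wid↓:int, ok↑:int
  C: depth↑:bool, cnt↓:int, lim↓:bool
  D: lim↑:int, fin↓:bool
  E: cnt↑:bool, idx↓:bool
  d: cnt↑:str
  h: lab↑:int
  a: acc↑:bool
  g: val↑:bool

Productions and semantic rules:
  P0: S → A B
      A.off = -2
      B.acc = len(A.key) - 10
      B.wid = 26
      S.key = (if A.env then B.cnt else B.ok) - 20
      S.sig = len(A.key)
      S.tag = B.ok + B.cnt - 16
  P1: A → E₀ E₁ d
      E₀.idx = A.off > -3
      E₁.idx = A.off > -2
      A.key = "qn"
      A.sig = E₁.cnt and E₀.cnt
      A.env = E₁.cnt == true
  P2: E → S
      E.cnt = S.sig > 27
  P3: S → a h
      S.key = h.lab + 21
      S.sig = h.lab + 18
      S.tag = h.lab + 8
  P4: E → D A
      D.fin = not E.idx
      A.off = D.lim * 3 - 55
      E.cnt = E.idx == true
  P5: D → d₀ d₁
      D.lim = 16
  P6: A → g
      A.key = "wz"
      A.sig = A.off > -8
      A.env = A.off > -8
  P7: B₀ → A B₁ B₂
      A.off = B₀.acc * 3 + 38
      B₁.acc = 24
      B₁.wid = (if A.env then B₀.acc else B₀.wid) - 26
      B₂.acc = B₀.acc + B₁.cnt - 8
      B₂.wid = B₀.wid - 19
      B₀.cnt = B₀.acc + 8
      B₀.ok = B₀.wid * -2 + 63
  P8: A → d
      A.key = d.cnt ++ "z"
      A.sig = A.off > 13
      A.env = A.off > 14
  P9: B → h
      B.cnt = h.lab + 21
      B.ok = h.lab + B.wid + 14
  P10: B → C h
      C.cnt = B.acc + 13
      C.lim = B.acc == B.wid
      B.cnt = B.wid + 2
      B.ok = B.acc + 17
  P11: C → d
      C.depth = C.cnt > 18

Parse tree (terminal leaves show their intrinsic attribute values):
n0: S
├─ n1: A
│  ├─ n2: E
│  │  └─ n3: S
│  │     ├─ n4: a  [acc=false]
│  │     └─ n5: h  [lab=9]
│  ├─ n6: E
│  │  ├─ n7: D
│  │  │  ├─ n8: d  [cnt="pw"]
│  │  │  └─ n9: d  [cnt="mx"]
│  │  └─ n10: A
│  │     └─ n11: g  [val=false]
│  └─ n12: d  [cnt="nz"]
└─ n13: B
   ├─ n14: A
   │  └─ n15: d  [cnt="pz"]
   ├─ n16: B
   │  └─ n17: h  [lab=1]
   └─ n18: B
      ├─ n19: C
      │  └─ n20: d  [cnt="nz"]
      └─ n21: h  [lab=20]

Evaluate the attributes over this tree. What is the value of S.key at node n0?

1. n1.off = -2  [-2]
2. n2.idx = true  [A.off > -3]
3. n4.acc = false  [terminal]
4. n5.lab = 9  [terminal]
5. n3.key = 30  [h.lab + 21]
6. n3.sig = 27  [h.lab + 18]
7. n3.tag = 17  [h.lab + 8]
8. n2.cnt = false  [S.sig > 27]
9. n6.idx = false  [A.off > -2]
10. n7.fin = true  [not E.idx]
11. n8.cnt = "pw"  [terminal]
12. n9.cnt = "mx"  [terminal]
13. n7.lim = 16  [16]
14. n10.off = -7  [D.lim * 3 - 55]
15. n11.val = false  [terminal]
16. n10.key = "wz"  ["wz"]
17. n10.sig = true  [A.off > -8]
18. n10.env = true  [A.off > -8]
19. n6.cnt = false  [E.idx == true]
20. n12.cnt = "nz"  [terminal]
21. n1.key = "qn"  ["qn"]
22. n1.sig = false  [E₁.cnt and E₀.cnt]
23. n1.env = false  [E₁.cnt == true]
24. n13.acc = -8  [len(A.key) - 10]
25. n13.wid = 26  [26]
26. n14.off = 14  [B₀.acc * 3 + 38]
27. n15.cnt = "pz"  [terminal]
28. n14.key = "pzz"  [d.cnt ++ "z"]
29. n14.sig = true  [A.off > 13]
30. n14.env = false  [A.off > 14]
31. n16.acc = 24  [24]
32. n16.wid = 0  [(if A.env then B₀.acc else B₀.wid) - 26]
33. n17.lab = 1  [terminal]
34. n16.cnt = 22  [h.lab + 21]
35. n16.ok = 15  [h.lab + B.wid + 14]
36. n18.acc = 6  [B₀.acc + B₁.cnt - 8]
37. n18.wid = 7  [B₀.wid - 19]
38. n19.cnt = 19  [B.acc + 13]
39. n19.lim = false  [B.acc == B.wid]
40. n20.cnt = "nz"  [terminal]
41. n19.depth = true  [C.cnt > 18]
42. n21.lab = 20  [terminal]
43. n18.cnt = 9  [B.wid + 2]
44. n18.ok = 23  [B.acc + 17]
45. n13.cnt = 0  [B₀.acc + 8]
46. n13.ok = 11  [B₀.wid * -2 + 63]
47. n0.key = -9  [(if A.env then B.cnt else B.ok) - 20]
48. n0.sig = 2  [len(A.key)]
49. n0.tag = -5  [B.ok + B.cnt - 16]

-9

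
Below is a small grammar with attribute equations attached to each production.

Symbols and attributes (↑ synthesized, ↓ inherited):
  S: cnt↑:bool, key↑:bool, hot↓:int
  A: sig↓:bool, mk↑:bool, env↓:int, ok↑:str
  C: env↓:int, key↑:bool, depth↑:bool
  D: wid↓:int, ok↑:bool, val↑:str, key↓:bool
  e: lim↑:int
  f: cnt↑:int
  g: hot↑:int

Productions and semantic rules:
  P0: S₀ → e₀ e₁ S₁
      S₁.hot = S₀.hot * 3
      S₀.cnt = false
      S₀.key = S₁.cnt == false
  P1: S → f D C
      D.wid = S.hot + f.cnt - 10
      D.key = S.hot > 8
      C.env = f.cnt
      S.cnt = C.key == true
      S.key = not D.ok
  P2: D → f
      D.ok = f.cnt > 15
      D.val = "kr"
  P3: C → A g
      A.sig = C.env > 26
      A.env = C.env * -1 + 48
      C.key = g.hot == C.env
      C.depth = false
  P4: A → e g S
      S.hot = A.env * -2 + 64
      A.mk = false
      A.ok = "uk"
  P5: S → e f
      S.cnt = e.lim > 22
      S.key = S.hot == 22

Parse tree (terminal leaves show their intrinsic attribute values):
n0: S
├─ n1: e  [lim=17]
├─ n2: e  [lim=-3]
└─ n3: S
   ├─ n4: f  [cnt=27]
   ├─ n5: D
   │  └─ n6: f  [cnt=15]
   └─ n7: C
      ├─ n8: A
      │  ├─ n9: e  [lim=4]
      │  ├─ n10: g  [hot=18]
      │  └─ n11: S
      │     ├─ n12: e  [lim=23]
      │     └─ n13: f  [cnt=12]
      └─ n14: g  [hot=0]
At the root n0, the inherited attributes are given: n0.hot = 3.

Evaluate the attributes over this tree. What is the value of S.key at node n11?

1. n0.hot = 3  [given at root]
2. n1.lim = 17  [terminal]
3. n2.lim = -3  [terminal]
4. n3.hot = 9  [S₀.hot * 3]
5. n4.cnt = 27  [terminal]
6. n5.wid = 26  [S.hot + f.cnt - 10]
7. n5.key = true  [S.hot > 8]
8. n6.cnt = 15  [terminal]
9. n5.ok = false  [f.cnt > 15]
10. n5.val = "kr"  ["kr"]
11. n7.env = 27  [f.cnt]
12. n8.sig = true  [C.env > 26]
13. n8.env = 21  [C.env * -1 + 48]
14. n9.lim = 4  [terminal]
15. n10.hot = 18  [terminal]
16. n11.hot = 22  [A.env * -2 + 64]
17. n12.lim = 23  [terminal]
18. n13.cnt = 12  [terminal]
19. n11.cnt = true  [e.lim > 22]
20. n11.key = true  [S.hot == 22]
21. n8.mk = false  [false]
22. n8.ok = "uk"  ["uk"]
23. n14.hot = 0  [terminal]
24. n7.key = false  [g.hot == C.env]
25. n7.depth = false  [false]
26. n3.cnt = false  [C.key == true]
27. n3.key = true  [not D.ok]
28. n0.cnt = false  [false]
29. n0.key = true  [S₁.cnt == false]

true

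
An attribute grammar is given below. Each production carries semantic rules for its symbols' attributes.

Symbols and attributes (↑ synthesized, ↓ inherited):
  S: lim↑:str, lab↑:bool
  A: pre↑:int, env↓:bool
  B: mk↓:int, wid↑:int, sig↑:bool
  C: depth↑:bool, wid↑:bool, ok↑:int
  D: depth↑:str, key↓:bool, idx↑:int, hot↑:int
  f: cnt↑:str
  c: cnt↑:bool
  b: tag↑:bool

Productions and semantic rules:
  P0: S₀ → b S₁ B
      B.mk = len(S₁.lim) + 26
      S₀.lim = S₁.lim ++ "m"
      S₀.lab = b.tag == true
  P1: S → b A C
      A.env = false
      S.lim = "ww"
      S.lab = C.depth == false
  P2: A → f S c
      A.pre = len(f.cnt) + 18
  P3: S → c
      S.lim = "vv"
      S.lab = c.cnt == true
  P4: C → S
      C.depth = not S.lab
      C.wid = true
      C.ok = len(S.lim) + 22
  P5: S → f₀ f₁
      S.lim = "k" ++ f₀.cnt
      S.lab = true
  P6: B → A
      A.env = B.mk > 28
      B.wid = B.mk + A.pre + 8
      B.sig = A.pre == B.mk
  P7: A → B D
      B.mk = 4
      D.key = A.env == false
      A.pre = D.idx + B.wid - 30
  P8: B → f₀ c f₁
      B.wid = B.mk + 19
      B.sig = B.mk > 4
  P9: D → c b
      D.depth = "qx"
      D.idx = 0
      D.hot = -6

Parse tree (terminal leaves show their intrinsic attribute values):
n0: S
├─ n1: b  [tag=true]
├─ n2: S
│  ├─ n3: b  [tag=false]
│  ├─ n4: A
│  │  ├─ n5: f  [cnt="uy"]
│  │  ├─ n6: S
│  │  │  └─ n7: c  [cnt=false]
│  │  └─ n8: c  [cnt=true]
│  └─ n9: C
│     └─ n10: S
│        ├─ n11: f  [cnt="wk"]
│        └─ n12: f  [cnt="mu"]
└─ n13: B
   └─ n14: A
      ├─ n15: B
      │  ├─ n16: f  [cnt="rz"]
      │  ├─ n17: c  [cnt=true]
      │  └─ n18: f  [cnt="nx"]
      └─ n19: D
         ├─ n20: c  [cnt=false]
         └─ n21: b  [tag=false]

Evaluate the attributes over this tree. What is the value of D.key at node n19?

1. n1.tag = true  [terminal]
2. n3.tag = false  [terminal]
3. n4.env = false  [false]
4. n5.cnt = "uy"  [terminal]
5. n7.cnt = false  [terminal]
6. n6.lim = "vv"  ["vv"]
7. n6.lab = false  [c.cnt == true]
8. n8.cnt = true  [terminal]
9. n4.pre = 20  [len(f.cnt) + 18]
10. n11.cnt = "wk"  [terminal]
11. n12.cnt = "mu"  [terminal]
12. n10.lim = "kwk"  ["k" ++ f₀.cnt]
13. n10.lab = true  [true]
14. n9.depth = false  [not S.lab]
15. n9.wid = true  [true]
16. n9.ok = 25  [len(S.lim) + 22]
17. n2.lim = "ww"  ["ww"]
18. n2.lab = true  [C.depth == false]
19. n13.mk = 28  [len(S₁.lim) + 26]
20. n14.env = false  [B.mk > 28]
21. n15.mk = 4  [4]
22. n16.cnt = "rz"  [terminal]
23. n17.cnt = true  [terminal]
24. n18.cnt = "nx"  [terminal]
25. n15.wid = 23  [B.mk + 19]
26. n15.sig = false  [B.mk > 4]
27. n19.key = true  [A.env == false]
28. n20.cnt = false  [terminal]
29. n21.tag = false  [terminal]
30. n19.depth = "qx"  ["qx"]
31. n19.idx = 0  [0]
32. n19.hot = -6  [-6]
33. n14.pre = -7  [D.idx + B.wid - 30]
34. n13.wid = 29  [B.mk + A.pre + 8]
35. n13.sig = false  [A.pre == B.mk]
36. n0.lim = "wwm"  [S₁.lim ++ "m"]
37. n0.lab = true  [b.tag == true]

true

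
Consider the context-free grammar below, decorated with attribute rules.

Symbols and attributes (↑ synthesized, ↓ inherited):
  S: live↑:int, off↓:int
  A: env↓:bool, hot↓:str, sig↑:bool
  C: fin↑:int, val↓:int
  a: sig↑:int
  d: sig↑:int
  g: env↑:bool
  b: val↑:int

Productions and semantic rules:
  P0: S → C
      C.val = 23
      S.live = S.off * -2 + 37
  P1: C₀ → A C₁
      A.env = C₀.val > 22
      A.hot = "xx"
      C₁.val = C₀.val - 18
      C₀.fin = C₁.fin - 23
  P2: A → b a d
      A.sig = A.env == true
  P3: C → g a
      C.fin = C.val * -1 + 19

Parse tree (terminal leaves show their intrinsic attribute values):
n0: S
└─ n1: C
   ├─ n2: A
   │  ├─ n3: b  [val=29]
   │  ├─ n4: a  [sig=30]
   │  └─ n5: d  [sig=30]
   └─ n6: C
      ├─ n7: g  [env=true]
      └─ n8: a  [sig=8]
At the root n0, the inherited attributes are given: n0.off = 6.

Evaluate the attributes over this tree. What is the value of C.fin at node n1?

1. n0.off = 6  [given at root]
2. n1.val = 23  [23]
3. n2.env = true  [C₀.val > 22]
4. n2.hot = "xx"  ["xx"]
5. n3.val = 29  [terminal]
6. n4.sig = 30  [terminal]
7. n5.sig = 30  [terminal]
8. n2.sig = true  [A.env == true]
9. n6.val = 5  [C₀.val - 18]
10. n7.env = true  [terminal]
11. n8.sig = 8  [terminal]
12. n6.fin = 14  [C.val * -1 + 19]
13. n1.fin = -9  [C₁.fin - 23]
14. n0.live = 25  [S.off * -2 + 37]

-9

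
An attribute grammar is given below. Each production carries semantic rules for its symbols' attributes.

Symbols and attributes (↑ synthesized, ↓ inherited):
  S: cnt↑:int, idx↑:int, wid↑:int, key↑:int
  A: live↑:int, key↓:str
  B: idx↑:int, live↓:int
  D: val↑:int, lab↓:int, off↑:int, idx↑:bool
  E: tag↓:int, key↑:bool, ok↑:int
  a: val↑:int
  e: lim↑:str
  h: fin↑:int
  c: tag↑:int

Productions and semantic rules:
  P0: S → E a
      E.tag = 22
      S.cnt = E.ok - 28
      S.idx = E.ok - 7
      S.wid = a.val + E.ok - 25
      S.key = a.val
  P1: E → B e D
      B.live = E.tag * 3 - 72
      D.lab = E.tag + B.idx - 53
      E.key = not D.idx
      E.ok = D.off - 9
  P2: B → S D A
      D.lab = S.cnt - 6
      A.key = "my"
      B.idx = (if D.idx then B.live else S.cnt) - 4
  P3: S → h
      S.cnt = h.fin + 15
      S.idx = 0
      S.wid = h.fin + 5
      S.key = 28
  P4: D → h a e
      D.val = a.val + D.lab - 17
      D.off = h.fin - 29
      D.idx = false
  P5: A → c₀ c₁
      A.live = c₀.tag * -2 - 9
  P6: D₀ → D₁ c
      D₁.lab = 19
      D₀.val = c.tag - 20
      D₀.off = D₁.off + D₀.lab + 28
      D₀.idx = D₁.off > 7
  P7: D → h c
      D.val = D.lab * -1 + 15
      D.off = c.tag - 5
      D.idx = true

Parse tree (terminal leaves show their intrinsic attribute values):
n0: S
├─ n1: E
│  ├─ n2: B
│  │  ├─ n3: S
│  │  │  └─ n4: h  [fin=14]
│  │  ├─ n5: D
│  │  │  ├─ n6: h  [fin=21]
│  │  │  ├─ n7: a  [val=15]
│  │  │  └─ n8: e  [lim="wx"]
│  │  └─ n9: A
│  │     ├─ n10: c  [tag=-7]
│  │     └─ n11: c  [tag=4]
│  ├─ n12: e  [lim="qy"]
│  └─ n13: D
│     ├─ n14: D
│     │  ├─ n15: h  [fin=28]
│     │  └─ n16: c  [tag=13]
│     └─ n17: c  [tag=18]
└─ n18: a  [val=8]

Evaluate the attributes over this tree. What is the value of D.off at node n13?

1. n1.tag = 22  [22]
2. n2.live = -6  [E.tag * 3 - 72]
3. n4.fin = 14  [terminal]
4. n3.cnt = 29  [h.fin + 15]
5. n3.idx = 0  [0]
6. n3.wid = 19  [h.fin + 5]
7. n3.key = 28  [28]
8. n5.lab = 23  [S.cnt - 6]
9. n6.fin = 21  [terminal]
10. n7.val = 15  [terminal]
11. n8.lim = "wx"  [terminal]
12. n5.val = 21  [a.val + D.lab - 17]
13. n5.off = -8  [h.fin - 29]
14. n5.idx = false  [false]
15. n9.key = "my"  ["my"]
16. n10.tag = -7  [terminal]
17. n11.tag = 4  [terminal]
18. n9.live = 5  [c₀.tag * -2 - 9]
19. n2.idx = 25  [(if D.idx then B.live else S.cnt) - 4]
20. n12.lim = "qy"  [terminal]
21. n13.lab = -6  [E.tag + B.idx - 53]
22. n14.lab = 19  [19]
23. n15.fin = 28  [terminal]
24. n16.tag = 13  [terminal]
25. n14.val = -4  [D.lab * -1 + 15]
26. n14.off = 8  [c.tag - 5]
27. n14.idx = true  [true]
28. n17.tag = 18  [terminal]
29. n13.val = -2  [c.tag - 20]
30. n13.off = 30  [D₁.off + D₀.lab + 28]
31. n13.idx = true  [D₁.off > 7]
32. n1.key = false  [not D.idx]
33. n1.ok = 21  [D.off - 9]
34. n18.val = 8  [terminal]
35. n0.cnt = -7  [E.ok - 28]
36. n0.idx = 14  [E.ok - 7]
37. n0.wid = 4  [a.val + E.ok - 25]
38. n0.key = 8  [a.val]

30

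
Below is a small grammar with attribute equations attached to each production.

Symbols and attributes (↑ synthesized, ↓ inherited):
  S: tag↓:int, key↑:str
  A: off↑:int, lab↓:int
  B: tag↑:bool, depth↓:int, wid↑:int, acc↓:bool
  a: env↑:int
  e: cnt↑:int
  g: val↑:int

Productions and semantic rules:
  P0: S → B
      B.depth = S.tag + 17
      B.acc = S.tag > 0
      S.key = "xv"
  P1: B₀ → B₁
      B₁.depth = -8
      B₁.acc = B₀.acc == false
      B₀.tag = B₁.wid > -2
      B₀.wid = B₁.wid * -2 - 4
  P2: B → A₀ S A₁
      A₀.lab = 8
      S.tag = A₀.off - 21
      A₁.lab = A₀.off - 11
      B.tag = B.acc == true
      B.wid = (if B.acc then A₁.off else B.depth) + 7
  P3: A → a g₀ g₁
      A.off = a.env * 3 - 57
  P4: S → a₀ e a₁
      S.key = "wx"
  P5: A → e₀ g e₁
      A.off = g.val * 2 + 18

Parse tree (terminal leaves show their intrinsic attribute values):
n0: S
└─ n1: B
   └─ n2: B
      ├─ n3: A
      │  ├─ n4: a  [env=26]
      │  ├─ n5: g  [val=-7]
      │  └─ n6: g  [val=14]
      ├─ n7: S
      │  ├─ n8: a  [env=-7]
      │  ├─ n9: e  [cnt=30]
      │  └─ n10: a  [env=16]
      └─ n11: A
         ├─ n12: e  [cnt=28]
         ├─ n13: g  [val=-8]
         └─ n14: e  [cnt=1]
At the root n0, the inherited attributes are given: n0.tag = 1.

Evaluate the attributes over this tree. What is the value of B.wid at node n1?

1. n0.tag = 1  [given at root]
2. n1.depth = 18  [S.tag + 17]
3. n1.acc = true  [S.tag > 0]
4. n2.depth = -8  [-8]
5. n2.acc = false  [B₀.acc == false]
6. n3.lab = 8  [8]
7. n4.env = 26  [terminal]
8. n5.val = -7  [terminal]
9. n6.val = 14  [terminal]
10. n3.off = 21  [a.env * 3 - 57]
11. n7.tag = 0  [A₀.off - 21]
12. n8.env = -7  [terminal]
13. n9.cnt = 30  [terminal]
14. n10.env = 16  [terminal]
15. n7.key = "wx"  ["wx"]
16. n11.lab = 10  [A₀.off - 11]
17. n12.cnt = 28  [terminal]
18. n13.val = -8  [terminal]
19. n14.cnt = 1  [terminal]
20. n11.off = 2  [g.val * 2 + 18]
21. n2.tag = false  [B.acc == true]
22. n2.wid = -1  [(if B.acc then A₁.off else B.depth) + 7]
23. n1.tag = true  [B₁.wid > -2]
24. n1.wid = -2  [B₁.wid * -2 - 4]
25. n0.key = "xv"  ["xv"]

-2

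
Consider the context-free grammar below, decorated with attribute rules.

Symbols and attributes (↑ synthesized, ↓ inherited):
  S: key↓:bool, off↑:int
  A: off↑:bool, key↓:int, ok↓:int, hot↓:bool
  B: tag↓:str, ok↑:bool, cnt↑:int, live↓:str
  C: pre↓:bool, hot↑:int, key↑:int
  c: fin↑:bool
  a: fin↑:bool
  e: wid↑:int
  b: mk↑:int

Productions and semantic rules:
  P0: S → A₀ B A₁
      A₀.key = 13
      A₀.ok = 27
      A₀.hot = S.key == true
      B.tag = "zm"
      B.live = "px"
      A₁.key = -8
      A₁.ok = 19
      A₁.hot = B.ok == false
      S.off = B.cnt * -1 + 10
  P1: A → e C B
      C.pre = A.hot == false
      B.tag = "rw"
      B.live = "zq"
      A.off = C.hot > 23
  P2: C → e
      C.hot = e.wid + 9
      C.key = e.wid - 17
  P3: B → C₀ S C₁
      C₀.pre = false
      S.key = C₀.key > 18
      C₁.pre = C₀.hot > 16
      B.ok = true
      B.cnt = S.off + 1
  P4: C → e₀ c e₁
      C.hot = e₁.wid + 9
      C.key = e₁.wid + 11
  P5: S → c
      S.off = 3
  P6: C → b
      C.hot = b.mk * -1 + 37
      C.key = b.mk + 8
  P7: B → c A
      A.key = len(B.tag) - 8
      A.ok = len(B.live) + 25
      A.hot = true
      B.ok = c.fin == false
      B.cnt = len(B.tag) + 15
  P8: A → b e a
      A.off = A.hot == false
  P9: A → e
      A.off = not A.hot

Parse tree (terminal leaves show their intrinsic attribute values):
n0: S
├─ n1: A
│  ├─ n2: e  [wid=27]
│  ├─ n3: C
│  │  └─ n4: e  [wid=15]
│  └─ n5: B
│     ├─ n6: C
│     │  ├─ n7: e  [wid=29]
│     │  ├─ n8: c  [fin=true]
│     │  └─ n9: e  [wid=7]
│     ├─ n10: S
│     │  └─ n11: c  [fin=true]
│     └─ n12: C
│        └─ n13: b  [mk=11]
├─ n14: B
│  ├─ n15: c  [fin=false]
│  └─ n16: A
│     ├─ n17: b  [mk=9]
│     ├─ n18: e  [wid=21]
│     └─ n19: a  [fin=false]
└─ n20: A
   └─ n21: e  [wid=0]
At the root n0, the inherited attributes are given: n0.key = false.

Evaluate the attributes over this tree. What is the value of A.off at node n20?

1. n0.key = false  [given at root]
2. n1.key = 13  [13]
3. n1.ok = 27  [27]
4. n1.hot = false  [S.key == true]
5. n2.wid = 27  [terminal]
6. n3.pre = true  [A.hot == false]
7. n4.wid = 15  [terminal]
8. n3.hot = 24  [e.wid + 9]
9. n3.key = -2  [e.wid - 17]
10. n5.tag = "rw"  ["rw"]
11. n5.live = "zq"  ["zq"]
12. n6.pre = false  [false]
13. n7.wid = 29  [terminal]
14. n8.fin = true  [terminal]
15. n9.wid = 7  [terminal]
16. n6.hot = 16  [e₁.wid + 9]
17. n6.key = 18  [e₁.wid + 11]
18. n10.key = false  [C₀.key > 18]
19. n11.fin = true  [terminal]
20. n10.off = 3  [3]
21. n12.pre = false  [C₀.hot > 16]
22. n13.mk = 11  [terminal]
23. n12.hot = 26  [b.mk * -1 + 37]
24. n12.key = 19  [b.mk + 8]
25. n5.ok = true  [true]
26. n5.cnt = 4  [S.off + 1]
27. n1.off = true  [C.hot > 23]
28. n14.tag = "zm"  ["zm"]
29. n14.live = "px"  ["px"]
30. n15.fin = false  [terminal]
31. n16.key = -6  [len(B.tag) - 8]
32. n16.ok = 27  [len(B.live) + 25]
33. n16.hot = true  [true]
34. n17.mk = 9  [terminal]
35. n18.wid = 21  [terminal]
36. n19.fin = false  [terminal]
37. n16.off = false  [A.hot == false]
38. n14.ok = true  [c.fin == false]
39. n14.cnt = 17  [len(B.tag) + 15]
40. n20.key = -8  [-8]
41. n20.ok = 19  [19]
42. n20.hot = false  [B.ok == false]
43. n21.wid = 0  [terminal]
44. n20.off = true  [not A.hot]
45. n0.off = -7  [B.cnt * -1 + 10]

true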